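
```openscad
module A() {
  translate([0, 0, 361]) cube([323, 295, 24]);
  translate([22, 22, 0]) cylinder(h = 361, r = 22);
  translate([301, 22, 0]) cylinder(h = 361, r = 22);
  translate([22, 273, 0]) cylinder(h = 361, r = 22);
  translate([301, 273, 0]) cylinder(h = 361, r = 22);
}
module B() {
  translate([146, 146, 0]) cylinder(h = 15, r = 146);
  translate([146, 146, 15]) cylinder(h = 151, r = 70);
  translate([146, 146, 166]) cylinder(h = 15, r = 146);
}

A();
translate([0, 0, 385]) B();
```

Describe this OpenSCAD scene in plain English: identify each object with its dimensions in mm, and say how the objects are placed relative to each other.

A is a simple wooden stool: a rectangular seat 323 mm (x) by 295 mm (y), 24 mm thick, top face at z = 385 mm, on four round legs, each 44 mm in diameter. The legs rest on z = 0, each leg's axis is inset half a diameter from the nearest pair of seat edges (so the leg's bounding box is flush with the corner).

B is a spool: two coaxial disc flanges of radius 146 mm and thickness 15 mm, joined by a core cylinder of radius 70 mm and height 151 mm. The lower flange rests on z = 0 and the three cylinders share a vertical axis.

The spool is on top of the stool.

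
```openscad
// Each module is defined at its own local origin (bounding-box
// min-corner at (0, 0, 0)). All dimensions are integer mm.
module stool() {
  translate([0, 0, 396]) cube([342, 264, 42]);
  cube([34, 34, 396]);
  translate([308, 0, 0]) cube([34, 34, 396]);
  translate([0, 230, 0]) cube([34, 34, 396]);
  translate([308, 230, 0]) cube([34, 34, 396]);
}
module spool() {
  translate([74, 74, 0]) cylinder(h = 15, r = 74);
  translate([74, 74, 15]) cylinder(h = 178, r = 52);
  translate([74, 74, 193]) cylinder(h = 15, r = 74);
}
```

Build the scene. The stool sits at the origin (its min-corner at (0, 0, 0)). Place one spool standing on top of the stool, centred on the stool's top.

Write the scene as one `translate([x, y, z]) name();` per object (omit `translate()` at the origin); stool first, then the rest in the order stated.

stool();
translate([97, 58, 438]) spool();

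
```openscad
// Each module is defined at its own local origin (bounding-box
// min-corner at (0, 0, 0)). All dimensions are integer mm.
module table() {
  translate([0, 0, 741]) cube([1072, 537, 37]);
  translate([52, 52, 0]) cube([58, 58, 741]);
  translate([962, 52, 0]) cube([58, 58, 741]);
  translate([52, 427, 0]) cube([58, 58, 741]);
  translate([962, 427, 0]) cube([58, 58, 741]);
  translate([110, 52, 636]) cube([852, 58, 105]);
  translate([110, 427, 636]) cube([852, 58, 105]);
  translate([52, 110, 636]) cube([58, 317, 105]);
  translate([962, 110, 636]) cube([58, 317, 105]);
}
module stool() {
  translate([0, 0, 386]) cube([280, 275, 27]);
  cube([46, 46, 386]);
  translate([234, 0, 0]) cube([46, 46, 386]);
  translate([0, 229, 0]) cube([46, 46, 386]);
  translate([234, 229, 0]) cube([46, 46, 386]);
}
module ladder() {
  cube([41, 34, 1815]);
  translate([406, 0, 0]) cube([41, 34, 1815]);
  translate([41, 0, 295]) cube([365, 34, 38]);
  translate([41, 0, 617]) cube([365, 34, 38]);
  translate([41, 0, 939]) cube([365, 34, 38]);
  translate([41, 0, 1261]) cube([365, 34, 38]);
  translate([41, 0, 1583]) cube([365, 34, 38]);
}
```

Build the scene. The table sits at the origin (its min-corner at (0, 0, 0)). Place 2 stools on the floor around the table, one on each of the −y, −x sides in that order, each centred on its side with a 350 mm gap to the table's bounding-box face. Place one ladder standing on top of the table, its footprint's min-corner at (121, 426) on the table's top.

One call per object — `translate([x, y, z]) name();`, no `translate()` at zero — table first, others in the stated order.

table();
translate([396, -625, 0]) stool();
translate([-630, 131, 0]) stool();
translate([121, 426, 778]) ladder();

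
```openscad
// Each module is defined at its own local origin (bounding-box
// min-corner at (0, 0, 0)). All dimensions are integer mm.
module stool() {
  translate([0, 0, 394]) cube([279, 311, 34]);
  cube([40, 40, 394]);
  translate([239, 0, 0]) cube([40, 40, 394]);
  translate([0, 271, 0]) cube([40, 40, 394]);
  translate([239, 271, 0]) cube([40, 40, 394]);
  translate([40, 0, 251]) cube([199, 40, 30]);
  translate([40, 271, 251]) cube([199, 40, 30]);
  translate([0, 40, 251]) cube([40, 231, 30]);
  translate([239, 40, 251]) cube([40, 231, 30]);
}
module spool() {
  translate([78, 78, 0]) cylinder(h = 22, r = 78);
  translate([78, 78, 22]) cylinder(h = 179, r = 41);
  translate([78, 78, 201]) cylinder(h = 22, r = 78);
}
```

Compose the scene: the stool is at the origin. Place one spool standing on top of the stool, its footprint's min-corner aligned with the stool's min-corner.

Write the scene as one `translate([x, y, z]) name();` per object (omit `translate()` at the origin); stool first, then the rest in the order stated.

stool();
translate([0, 0, 428]) spool();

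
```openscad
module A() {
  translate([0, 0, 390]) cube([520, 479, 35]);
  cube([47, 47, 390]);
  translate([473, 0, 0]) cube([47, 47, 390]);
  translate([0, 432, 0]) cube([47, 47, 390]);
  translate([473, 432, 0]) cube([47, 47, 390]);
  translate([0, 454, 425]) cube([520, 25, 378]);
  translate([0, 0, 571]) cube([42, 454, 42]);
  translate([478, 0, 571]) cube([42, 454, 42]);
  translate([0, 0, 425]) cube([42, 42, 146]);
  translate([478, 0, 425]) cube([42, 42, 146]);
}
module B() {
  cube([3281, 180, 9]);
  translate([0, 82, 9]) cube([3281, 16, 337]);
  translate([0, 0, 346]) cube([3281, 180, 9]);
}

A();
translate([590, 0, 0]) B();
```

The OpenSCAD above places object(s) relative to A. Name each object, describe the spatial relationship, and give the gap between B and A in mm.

The I-beam's nearest face is 70 mm from the chair's +x face.

A is a chair. B is an I-beam. The I-beam is on the floor beside the chair on its +x side. The gap between the I-beam and the chair is 70 mm.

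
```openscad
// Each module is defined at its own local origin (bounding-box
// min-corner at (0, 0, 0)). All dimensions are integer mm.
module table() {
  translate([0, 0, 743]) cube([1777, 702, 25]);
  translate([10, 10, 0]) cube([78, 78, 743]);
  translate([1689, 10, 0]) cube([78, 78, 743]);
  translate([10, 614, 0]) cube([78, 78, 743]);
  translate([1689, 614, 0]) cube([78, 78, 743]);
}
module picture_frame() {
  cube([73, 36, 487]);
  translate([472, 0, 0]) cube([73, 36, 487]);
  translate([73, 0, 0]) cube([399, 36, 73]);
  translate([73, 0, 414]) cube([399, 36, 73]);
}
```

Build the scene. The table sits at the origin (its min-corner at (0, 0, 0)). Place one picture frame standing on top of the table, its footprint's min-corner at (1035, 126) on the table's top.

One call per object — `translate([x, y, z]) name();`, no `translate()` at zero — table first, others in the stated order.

table();
translate([1035, 126, 768]) picture_frame();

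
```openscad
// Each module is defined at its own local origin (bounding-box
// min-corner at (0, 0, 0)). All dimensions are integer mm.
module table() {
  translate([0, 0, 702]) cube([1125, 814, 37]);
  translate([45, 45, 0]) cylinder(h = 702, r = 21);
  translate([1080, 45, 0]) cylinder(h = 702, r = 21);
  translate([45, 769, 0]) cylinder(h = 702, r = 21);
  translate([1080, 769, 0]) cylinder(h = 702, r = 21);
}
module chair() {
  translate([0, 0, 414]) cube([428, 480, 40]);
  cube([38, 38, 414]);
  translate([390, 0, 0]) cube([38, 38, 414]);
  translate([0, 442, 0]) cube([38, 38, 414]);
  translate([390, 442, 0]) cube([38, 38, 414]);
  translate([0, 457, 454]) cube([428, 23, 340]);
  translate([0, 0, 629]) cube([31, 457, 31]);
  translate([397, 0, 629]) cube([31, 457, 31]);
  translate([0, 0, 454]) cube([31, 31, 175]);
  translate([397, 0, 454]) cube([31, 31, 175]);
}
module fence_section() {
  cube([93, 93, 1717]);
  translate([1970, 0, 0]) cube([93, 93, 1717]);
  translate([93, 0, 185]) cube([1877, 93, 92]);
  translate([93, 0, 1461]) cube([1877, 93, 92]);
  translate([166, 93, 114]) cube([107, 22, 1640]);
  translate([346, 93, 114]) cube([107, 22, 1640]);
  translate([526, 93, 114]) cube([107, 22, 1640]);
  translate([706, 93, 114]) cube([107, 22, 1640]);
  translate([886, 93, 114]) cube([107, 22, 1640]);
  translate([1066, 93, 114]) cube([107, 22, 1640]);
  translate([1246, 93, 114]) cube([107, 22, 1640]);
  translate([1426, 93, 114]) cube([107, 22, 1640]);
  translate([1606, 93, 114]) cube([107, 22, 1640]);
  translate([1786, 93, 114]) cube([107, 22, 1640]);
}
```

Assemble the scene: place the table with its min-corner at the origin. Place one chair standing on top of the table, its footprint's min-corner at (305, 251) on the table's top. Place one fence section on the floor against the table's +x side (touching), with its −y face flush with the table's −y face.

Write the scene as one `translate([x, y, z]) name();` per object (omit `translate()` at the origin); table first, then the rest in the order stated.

table();
translate([305, 251, 739]) chair();
translate([1125, 0, 0]) fence_section();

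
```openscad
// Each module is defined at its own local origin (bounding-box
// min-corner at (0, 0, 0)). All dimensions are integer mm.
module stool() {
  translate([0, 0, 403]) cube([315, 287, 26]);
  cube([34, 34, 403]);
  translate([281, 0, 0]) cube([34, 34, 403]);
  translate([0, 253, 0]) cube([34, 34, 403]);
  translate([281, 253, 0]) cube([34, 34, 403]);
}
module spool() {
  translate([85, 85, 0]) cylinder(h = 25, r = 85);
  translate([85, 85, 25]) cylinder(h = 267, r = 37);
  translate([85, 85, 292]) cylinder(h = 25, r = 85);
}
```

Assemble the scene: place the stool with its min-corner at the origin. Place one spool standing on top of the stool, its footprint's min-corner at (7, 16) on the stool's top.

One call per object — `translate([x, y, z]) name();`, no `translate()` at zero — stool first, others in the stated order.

stool();
translate([7, 16, 429]) spool();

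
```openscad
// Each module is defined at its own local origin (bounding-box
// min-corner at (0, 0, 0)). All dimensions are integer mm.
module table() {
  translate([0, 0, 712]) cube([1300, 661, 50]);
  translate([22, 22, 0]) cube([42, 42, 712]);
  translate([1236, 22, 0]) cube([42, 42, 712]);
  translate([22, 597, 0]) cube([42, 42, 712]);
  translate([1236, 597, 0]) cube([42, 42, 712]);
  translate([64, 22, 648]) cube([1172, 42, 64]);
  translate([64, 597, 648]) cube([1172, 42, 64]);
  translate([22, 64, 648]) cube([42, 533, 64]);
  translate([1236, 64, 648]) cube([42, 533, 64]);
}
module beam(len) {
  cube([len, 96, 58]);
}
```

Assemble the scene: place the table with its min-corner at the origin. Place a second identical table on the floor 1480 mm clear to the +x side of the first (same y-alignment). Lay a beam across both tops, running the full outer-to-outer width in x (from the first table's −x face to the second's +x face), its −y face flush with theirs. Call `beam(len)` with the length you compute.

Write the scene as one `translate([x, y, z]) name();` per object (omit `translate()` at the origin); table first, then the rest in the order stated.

table();
translate([2780, 0, 0]) table();
translate([0, 0, 762]) beam(4080);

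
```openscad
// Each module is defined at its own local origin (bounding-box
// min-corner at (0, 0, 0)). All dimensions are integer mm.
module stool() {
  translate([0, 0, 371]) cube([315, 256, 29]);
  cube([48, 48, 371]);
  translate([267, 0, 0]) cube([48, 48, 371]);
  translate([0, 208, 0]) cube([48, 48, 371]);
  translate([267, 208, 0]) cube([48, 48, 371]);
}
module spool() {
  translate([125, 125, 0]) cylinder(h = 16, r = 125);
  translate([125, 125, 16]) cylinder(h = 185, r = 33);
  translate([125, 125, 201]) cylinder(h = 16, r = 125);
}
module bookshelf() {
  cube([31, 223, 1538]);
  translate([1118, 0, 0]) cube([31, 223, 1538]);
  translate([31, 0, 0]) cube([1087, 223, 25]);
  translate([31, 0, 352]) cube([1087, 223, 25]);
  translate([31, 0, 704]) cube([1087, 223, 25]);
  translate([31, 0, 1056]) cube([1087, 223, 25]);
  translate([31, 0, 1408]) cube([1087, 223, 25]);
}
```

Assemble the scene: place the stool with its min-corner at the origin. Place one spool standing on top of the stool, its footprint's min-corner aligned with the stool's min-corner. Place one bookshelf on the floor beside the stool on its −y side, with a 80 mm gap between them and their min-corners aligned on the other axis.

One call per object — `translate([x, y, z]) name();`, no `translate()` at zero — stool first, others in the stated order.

stool();
translate([0, 0, 400]) spool();
translate([0, -303, 0]) bookshelf();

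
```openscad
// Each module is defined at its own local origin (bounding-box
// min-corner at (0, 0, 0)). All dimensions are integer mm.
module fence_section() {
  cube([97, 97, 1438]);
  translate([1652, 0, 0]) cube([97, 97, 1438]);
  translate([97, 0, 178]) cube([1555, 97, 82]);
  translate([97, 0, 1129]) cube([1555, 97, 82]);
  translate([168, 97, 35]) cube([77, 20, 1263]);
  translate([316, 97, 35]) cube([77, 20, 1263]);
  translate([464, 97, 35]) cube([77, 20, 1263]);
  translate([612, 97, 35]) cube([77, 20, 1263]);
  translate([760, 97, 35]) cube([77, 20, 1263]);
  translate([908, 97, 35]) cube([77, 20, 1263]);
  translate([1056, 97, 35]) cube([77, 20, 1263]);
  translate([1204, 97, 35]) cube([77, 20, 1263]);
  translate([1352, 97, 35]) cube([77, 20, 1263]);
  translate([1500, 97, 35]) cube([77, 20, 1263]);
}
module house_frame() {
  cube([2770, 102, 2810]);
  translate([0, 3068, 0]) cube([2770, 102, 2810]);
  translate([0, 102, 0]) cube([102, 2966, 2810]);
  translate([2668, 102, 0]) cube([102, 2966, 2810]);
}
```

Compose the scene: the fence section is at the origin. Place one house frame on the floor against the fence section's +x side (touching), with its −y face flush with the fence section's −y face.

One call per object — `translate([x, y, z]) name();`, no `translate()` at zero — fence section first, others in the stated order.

fence_section();
translate([1749, 0, 0]) house_frame();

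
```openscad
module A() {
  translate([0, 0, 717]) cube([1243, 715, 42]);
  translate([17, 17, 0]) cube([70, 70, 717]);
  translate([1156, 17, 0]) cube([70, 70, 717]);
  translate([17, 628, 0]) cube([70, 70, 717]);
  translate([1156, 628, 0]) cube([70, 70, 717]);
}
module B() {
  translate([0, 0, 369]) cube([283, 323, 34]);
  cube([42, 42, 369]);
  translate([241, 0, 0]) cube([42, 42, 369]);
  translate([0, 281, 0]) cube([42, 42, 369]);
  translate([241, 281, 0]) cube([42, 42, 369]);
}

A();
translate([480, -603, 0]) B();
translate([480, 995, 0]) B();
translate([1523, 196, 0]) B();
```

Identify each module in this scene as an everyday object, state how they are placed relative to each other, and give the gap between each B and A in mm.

Each stool's nearest face is 280 mm from the table's bounding box.

A is a table. B is a stool. Three stools sit around the table at the −y, +y, +x sides. The gap between each stool and the table is 280 mm.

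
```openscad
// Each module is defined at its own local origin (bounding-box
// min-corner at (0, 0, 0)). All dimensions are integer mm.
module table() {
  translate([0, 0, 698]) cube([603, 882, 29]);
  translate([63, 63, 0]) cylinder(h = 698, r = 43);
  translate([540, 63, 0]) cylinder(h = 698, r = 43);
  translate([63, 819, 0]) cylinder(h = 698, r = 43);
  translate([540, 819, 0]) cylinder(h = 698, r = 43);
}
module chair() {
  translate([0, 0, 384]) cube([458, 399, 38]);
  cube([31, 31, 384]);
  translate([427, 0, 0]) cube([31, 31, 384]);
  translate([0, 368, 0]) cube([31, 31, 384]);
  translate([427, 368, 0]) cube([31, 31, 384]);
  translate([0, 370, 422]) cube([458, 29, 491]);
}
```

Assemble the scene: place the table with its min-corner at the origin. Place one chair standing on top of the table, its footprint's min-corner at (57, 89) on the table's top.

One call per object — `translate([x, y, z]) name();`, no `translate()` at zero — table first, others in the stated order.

table();
translate([57, 89, 727]) chair();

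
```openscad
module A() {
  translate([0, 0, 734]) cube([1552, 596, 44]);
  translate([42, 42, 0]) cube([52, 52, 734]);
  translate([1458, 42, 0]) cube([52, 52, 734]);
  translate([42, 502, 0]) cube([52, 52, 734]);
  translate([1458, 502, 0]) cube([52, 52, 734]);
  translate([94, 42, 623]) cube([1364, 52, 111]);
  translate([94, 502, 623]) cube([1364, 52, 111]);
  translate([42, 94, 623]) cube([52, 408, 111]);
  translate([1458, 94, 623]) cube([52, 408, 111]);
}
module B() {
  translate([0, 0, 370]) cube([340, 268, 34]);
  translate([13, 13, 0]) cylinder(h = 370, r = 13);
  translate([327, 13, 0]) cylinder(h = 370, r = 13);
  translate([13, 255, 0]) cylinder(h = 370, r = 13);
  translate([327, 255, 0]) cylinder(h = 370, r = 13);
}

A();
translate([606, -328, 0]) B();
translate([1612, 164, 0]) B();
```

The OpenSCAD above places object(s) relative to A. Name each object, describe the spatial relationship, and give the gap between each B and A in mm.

Each stool's nearest face is 60 mm from the table's bounding box.

A is a table. B is a stool. Two stools sit around the table at the −y, +x sides. The gap between each stool and the table is 60 mm.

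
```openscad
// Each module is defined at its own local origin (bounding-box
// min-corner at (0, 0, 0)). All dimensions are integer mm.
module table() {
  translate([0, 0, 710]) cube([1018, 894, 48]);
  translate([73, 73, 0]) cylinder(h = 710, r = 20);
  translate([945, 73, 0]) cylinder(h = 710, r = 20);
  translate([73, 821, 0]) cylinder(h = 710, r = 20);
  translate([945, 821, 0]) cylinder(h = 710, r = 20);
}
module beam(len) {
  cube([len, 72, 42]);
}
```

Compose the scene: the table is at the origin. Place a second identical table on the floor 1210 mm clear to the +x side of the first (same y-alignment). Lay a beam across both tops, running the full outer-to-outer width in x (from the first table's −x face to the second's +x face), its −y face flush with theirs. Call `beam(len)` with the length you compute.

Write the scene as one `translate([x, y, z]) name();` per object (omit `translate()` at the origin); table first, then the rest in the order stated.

table();
translate([2228, 0, 0]) table();
translate([0, 0, 758]) beam(3246);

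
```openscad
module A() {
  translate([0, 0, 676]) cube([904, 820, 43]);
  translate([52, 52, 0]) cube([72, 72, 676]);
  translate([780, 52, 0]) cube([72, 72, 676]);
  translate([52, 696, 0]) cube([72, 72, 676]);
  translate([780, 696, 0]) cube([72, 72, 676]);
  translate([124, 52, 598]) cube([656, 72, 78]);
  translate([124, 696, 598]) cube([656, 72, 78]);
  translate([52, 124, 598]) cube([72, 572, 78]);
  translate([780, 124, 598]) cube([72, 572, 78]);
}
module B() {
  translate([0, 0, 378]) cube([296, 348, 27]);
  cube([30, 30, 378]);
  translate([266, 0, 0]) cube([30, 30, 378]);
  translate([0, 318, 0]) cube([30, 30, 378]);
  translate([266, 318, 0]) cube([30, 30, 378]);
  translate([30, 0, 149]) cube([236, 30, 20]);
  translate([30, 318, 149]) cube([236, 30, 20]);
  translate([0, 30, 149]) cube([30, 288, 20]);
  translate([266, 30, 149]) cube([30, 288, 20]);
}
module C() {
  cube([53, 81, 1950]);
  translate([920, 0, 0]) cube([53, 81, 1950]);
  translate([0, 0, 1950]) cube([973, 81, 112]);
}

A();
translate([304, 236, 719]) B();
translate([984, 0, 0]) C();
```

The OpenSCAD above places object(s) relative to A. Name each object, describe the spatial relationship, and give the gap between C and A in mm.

A is a table. B is a stool. C is a door frame. The stool is on top of the table, centred. The door frame is on the floor beside the table on its +x side. The gap between the door frame and the table is 80 mm.

The door frame's nearest face is 80 mm from the table's +x face.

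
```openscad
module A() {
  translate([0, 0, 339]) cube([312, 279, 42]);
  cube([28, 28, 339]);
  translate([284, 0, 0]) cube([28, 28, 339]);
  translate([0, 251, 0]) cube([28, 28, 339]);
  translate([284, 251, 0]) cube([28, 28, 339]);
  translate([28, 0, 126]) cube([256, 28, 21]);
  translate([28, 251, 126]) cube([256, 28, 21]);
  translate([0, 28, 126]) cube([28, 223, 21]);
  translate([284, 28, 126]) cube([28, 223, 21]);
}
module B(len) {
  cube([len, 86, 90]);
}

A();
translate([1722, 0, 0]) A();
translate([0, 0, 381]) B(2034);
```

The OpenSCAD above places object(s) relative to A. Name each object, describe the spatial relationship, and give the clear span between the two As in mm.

A is a stool. B is a beam. A beam spans the tops of two stools. The clear span between the two stools is 1410 mm.

Second stool starts at x = 1722; first ends at x = 312; clear span = 1722 − 312 = 1410 mm.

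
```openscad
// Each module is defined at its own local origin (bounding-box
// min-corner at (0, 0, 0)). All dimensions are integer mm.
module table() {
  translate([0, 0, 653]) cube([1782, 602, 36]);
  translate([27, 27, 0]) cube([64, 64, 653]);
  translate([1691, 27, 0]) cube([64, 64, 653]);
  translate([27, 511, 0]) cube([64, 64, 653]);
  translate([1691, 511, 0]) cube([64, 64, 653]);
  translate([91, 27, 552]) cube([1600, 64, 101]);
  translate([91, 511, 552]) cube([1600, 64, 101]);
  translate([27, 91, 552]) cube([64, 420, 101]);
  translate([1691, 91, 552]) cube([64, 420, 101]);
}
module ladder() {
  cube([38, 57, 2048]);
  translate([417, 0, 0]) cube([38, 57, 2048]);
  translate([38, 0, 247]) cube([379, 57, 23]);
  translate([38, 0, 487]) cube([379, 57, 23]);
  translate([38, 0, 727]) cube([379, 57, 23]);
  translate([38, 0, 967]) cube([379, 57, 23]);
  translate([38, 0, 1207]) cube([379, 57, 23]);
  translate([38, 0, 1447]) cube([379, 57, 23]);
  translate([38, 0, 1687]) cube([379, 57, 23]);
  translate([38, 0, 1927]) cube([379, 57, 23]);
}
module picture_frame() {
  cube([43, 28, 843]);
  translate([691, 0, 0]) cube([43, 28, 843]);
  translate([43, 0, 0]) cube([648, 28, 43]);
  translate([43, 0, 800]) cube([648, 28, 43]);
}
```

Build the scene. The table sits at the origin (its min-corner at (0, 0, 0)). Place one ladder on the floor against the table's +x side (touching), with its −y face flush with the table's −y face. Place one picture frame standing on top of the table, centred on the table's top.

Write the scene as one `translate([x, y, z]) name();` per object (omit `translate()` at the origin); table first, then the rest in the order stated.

table();
translate([1782, 0, 0]) ladder();
translate([524, 287, 689]) picture_frame();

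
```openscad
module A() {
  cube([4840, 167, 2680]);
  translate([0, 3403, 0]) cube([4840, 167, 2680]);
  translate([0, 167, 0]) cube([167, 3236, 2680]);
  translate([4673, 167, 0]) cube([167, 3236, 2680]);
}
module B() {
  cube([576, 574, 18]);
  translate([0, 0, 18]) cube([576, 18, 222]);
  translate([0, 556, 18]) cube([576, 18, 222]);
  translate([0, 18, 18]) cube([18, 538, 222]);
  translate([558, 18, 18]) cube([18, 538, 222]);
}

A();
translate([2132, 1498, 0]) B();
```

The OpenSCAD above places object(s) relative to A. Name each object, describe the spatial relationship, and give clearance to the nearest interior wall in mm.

A is a house frame. B is an open box. The open box sits inside the house frame, centred. The clearance to the nearest interior wall is 1331 mm.

Clearances: x = 1965, y = 1331; minimum 1331 mm.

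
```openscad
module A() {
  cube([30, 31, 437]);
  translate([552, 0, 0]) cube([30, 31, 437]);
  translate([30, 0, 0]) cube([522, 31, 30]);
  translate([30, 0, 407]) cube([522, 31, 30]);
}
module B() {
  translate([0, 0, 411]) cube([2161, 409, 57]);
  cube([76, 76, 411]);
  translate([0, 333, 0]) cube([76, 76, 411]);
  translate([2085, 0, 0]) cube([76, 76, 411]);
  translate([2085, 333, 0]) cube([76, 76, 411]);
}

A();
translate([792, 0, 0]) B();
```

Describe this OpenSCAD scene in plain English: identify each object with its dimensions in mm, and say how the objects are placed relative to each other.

A is a rectangular picture frame lying in the x–z plane (depth along y). The opening is 522 mm wide (x) by 377 mm tall (z), surrounded by a border 30 mm wide on all four sides. The frame is 31 mm deep and is made of two full-height vertical stiles with two horizontal rails fitted between them.

B is a long wooden bench with a 2161 mm (x) × 409 mm (y) seat, 57 mm thick, its top surface 468 mm above the floor. Four 76 mm square legs at the seat corners, flush with the edges, run from z = 0 to the seat underside.

The bench is on the floor beside the picture frame on its +x side.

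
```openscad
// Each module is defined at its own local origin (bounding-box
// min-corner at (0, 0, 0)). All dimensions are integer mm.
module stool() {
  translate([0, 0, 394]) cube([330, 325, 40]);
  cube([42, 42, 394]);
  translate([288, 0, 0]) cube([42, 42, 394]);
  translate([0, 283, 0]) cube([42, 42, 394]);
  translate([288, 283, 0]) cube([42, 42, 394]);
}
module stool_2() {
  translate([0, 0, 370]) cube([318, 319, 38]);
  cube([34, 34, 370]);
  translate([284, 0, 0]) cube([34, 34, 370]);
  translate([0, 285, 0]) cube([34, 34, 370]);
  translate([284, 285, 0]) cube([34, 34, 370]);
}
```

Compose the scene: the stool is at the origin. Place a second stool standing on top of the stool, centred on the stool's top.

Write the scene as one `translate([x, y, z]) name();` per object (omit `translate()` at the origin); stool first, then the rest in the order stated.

stool();
translate([6, 3, 434]) stool_2();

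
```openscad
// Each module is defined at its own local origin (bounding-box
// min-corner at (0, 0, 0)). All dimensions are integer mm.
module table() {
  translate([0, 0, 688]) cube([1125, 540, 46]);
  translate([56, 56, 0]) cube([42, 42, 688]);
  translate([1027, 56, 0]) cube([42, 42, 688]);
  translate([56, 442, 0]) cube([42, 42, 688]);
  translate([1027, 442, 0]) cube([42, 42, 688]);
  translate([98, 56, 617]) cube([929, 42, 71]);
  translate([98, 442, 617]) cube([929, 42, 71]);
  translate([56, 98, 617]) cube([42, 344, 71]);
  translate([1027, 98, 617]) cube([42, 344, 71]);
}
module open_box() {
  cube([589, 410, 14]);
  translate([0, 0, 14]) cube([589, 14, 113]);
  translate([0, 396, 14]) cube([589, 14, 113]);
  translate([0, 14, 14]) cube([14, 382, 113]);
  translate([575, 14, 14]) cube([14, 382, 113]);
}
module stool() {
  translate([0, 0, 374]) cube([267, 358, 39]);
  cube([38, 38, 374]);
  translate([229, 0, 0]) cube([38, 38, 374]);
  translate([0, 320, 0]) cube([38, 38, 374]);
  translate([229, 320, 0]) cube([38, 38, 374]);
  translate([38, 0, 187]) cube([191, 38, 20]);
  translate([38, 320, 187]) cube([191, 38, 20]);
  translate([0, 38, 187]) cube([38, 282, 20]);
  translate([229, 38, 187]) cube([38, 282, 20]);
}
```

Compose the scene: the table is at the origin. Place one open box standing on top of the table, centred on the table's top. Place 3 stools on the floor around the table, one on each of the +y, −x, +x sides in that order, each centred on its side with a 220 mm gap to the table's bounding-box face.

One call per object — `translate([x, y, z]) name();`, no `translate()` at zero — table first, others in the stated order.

table();
translate([268, 65, 734]) open_box();
translate([429, 760, 0]) stool();
translate([-487, 91, 0]) stool();
translate([1345, 91, 0]) stool();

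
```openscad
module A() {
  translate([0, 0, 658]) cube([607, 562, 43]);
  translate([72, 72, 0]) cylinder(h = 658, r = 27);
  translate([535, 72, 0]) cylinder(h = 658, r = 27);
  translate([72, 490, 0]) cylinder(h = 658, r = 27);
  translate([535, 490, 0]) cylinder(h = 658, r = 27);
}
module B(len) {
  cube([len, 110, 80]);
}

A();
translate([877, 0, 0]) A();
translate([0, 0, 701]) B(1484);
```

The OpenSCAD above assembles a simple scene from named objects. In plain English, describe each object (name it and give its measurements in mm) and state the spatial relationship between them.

A is a table: top 607 mm (x) × 562 mm (y), 43 mm thick, upper face at z = 701 mm, on four round legs of 54 mm diameter, each leg's bounding box inset 45 mm from the nearest pair of top edges, running from z = 0 to the bottom of the top.

B is a rectangular beam 1484 mm long (x), 110 mm deep (y), 80 mm thick (z).

The beam spans the tops of two tables placed 270 mm apart, resting at z = 701 mm.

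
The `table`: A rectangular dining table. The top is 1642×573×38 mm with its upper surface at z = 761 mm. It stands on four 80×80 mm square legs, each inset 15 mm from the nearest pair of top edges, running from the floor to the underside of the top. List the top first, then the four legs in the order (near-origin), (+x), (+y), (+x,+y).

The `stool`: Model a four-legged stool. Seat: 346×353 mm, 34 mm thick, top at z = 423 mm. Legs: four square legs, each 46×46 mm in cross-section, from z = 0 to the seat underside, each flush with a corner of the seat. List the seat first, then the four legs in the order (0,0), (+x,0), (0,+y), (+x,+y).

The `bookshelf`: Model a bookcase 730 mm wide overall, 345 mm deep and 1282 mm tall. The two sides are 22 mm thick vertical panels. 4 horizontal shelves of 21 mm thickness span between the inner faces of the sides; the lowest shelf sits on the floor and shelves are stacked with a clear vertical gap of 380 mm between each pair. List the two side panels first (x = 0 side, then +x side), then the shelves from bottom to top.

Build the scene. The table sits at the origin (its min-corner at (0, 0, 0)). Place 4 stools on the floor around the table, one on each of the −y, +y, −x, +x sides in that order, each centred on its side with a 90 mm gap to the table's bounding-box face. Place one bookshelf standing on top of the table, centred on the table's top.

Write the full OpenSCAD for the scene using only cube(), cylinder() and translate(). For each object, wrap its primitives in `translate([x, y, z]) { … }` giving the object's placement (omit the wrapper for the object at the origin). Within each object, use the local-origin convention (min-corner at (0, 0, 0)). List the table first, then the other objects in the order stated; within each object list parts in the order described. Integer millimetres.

translate([0, 0, 723]) cube([1642, 573, 38]);
translate([15, 15, 0]) cube([80, 80, 723]);
translate([1547, 15, 0]) cube([80, 80, 723]);
translate([15, 478, 0]) cube([80, 80, 723]);
translate([1547, 478, 0]) cube([80, 80, 723]);
translate([648, -443, 0]) {
  translate([0, 0, 389]) cube([346, 353, 34]);
  cube([46, 46, 389]);
  translate([300, 0, 0]) cube([46, 46, 389]);
  translate([0, 307, 0]) cube([46, 46, 389]);
  translate([300, 307, 0]) cube([46, 46, 389]);
}
translate([648, 663, 0]) {
  translate([0, 0, 389]) cube([346, 353, 34]);
  cube([46, 46, 389]);
  translate([300, 0, 0]) cube([46, 46, 389]);
  translate([0, 307, 0]) cube([46, 46, 389]);
  translate([300, 307, 0]) cube([46, 46, 389]);
}
translate([-436, 110, 0]) {
  translate([0, 0, 389]) cube([346, 353, 34]);
  cube([46, 46, 389]);
  translate([300, 0, 0]) cube([46, 46, 389]);
  translate([0, 307, 0]) cube([46, 46, 389]);
  translate([300, 307, 0]) cube([46, 46, 389]);
}
translate([1732, 110, 0]) {
  translate([0, 0, 389]) cube([346, 353, 34]);
  cube([46, 46, 389]);
  translate([300, 0, 0]) cube([46, 46, 389]);
  translate([0, 307, 0]) cube([46, 46, 389]);
  translate([300, 307, 0]) cube([46, 46, 389]);
}
translate([456, 114, 761]) {
  cube([22, 345, 1282]);
  translate([708, 0, 0]) cube([22, 345, 1282]);
  translate([22, 0, 0]) cube([686, 345, 21]);
  translate([22, 0, 401]) cube([686, 345, 21]);
  translate([22, 0, 802]) cube([686, 345, 21]);
  translate([22, 0, 1203]) cube([686, 345, 21]);
}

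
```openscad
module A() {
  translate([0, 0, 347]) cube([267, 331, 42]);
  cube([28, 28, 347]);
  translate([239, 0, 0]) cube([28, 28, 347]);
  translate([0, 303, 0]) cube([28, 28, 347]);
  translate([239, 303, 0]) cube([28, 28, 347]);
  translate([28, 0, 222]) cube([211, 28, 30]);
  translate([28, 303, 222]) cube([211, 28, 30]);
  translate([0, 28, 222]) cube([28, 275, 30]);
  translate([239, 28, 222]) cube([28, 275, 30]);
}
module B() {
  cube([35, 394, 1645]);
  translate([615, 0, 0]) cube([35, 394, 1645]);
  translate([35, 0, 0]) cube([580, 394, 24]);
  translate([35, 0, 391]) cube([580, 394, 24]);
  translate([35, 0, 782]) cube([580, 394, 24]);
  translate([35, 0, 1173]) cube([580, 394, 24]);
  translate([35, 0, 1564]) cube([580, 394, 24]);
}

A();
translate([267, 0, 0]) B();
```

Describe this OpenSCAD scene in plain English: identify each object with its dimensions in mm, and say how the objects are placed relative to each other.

A is a four-legged stool. The seat is a 267×331×42 mm slab whose top surface is at z = 389 mm; four square legs, each 28×28 mm in cross-section, run from the floor (z = 0) to the underside of the seat, each flush with a corner of the seat. Four stretchers, 28 mm wide and 30 mm tall, connect adjacent legs with their undersides at z = 222 mm, each running between the inner faces of the legs it joins and aligned with the legs' outer faces on the other axis.

B is a bookshelf 650 mm wide overall, 394 mm deep and 1645 mm tall. The two sides are 35 mm thick vertical panels. 5 horizontal shelves of 24 mm thickness span between the inner faces of the sides; the lowest shelf sits on the floor and shelves are stacked with a clear vertical gap of 367 mm between each pair.

The bookshelf is against the stool's +x side, with their −y faces flush.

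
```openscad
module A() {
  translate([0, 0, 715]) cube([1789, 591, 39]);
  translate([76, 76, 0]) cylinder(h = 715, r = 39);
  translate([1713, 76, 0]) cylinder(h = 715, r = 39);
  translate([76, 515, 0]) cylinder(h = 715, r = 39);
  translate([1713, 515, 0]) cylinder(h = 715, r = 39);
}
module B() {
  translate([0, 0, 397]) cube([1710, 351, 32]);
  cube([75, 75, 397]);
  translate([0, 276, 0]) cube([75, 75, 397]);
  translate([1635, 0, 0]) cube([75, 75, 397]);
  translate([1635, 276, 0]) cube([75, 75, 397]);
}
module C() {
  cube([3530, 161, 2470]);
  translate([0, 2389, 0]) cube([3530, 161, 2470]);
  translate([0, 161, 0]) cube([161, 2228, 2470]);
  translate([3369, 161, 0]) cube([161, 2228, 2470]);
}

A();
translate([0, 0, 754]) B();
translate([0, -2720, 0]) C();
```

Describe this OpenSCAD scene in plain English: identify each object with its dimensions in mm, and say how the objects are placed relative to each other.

A is a table: top 1789 mm (x) × 591 mm (y), 39 mm thick, upper face at z = 754 mm, on four round legs of 78 mm diameter, each leg's bounding box inset 37 mm from the nearest pair of top edges, running from z = 0 to the bottom of the top.

B is a long wooden bench with a 1710 mm (x) × 351 mm (y) seat, 32 mm thick, its top surface 429 mm above the floor. Four 75 mm square legs at the seat corners, flush with the edges, run from z = 0 to the seat underside.

C is a box-shaped house frame (walls only): outside footprint 3530×2550 mm, wall height 2470 mm, wall thickness 161 mm. The two y-facing walls run the full x-width; the two x-facing walls fit between the inner faces of the y-facing walls.

The bench is on top of the table. The house frame is on the floor beside the table on its −y side.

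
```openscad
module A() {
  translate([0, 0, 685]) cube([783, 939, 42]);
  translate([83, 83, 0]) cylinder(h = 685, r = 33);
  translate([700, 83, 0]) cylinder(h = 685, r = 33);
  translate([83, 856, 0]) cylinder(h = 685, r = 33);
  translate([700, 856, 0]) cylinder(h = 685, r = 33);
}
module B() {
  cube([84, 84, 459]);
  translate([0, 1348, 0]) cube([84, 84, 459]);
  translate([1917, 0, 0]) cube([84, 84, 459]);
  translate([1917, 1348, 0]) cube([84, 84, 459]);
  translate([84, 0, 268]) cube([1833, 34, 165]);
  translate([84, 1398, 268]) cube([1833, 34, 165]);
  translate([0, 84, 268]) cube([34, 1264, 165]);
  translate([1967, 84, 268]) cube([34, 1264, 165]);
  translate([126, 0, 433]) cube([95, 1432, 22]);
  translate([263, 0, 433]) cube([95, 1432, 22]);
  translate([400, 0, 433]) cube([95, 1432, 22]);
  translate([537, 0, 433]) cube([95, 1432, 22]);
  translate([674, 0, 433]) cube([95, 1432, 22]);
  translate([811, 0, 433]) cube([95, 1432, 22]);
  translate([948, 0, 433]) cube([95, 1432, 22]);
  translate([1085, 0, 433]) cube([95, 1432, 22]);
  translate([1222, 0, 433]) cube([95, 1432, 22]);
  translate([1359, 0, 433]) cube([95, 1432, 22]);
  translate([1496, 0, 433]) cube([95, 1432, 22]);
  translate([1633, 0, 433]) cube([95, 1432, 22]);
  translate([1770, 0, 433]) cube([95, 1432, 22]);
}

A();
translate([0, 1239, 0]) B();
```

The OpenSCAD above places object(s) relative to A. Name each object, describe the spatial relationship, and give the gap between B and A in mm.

A is a table. B is a bed frame. The bed frame is on the floor beside the table on its +y side. The gap between the bed frame and the table is 300 mm.

The bed frame's nearest face is 300 mm from the table's +y face.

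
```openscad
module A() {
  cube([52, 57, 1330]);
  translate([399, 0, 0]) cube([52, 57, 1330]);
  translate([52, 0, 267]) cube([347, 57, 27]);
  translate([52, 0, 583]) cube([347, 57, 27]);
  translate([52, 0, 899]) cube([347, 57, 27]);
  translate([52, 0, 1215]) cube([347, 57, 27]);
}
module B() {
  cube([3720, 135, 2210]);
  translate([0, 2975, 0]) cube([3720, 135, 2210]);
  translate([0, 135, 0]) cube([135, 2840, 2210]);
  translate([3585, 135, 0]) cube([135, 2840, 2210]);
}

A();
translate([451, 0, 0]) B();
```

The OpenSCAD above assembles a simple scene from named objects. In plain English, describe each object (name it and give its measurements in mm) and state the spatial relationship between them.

A is a straight ladder. Two 52×57 mm vertical rails, 1330 mm tall, stand 451 mm apart (outside-to-outside) with their front faces coplanar on the −y side. 4 rungs, each 57 mm deep and 27 mm tall, span between the inner faces of the rails, front faces flush with the rails. The lowest rung's underside is at z = 267 mm and rungs are spaced 316 mm apart (underside to underside).

B is the wall frame of a small rectangular building: four walls, each 2210 mm tall and 135 mm thick, enclosing a footprint 3720 mm (x) by 3110 mm (y) outside-to-outside, with no floor or roof. The front and back walls (the −y and +y sides) span the full width; the two side walls fit between them.

The house frame is against the ladder's +x side, with their −y faces flush.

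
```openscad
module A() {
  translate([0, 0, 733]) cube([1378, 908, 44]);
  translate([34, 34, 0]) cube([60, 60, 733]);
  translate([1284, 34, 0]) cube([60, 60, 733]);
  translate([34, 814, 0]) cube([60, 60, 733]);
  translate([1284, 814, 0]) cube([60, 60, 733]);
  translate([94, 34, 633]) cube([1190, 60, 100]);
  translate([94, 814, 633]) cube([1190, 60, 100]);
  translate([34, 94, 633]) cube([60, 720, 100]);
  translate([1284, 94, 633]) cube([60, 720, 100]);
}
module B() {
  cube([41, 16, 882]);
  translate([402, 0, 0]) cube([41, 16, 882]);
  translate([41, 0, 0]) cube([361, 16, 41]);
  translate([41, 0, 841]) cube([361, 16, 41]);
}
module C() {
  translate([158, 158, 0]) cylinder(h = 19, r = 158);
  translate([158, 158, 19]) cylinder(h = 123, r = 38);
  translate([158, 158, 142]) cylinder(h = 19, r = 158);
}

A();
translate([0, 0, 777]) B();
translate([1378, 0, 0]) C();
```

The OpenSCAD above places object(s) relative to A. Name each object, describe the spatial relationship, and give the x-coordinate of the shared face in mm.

A is a table. B is a picture frame. C is a spool. The picture frame is on top of the table. The spool is against the table's +x side, with their −y faces flush. The x-coordinate of the shared face is 1378 mm.

The table's +x face and the spool's −x face are both at x = 1378 mm.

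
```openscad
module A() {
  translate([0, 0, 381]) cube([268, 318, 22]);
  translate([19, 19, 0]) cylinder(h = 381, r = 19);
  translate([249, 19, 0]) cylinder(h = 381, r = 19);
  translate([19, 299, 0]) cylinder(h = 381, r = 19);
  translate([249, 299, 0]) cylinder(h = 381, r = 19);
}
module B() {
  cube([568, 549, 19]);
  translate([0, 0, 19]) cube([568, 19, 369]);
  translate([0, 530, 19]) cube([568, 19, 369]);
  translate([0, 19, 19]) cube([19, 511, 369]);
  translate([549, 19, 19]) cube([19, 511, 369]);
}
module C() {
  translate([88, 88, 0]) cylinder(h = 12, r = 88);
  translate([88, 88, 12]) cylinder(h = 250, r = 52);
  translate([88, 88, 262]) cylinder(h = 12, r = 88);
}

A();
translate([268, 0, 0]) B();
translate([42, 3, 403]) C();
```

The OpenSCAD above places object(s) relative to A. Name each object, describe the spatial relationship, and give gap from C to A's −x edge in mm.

A is a stool. B is an open box. C is a spool. The open box is against the stool's +x side, with their −y faces flush. The spool is on top of the stool. The gap from the spool to the stool's −x edge is 42 mm.

The spool's min-x is at 42; the stool's min-x is 0; gap = 42 mm.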